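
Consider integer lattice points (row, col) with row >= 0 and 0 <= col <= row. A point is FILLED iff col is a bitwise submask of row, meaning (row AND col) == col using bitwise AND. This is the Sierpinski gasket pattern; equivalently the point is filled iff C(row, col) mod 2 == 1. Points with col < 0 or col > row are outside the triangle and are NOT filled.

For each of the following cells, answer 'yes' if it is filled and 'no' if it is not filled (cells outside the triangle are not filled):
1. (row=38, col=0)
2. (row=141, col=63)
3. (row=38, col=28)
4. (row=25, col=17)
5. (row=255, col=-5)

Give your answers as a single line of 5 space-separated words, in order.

(38,0): row=0b100110, col=0b0, row AND col = 0b0 = 0; 0 == 0 -> filled
(141,63): row=0b10001101, col=0b111111, row AND col = 0b1101 = 13; 13 != 63 -> empty
(38,28): row=0b100110, col=0b11100, row AND col = 0b100 = 4; 4 != 28 -> empty
(25,17): row=0b11001, col=0b10001, row AND col = 0b10001 = 17; 17 == 17 -> filled
(255,-5): col outside [0, 255] -> not filled

Answer: yes no no yes no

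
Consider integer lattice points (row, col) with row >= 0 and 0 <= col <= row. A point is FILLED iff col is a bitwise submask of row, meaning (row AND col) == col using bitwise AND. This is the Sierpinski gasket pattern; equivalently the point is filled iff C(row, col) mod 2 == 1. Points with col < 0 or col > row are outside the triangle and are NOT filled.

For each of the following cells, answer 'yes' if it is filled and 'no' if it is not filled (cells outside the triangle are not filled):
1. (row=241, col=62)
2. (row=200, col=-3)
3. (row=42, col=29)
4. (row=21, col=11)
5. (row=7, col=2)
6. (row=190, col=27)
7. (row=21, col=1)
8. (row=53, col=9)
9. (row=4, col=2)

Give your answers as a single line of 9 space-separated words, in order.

(241,62): row=0b11110001, col=0b111110, row AND col = 0b110000 = 48; 48 != 62 -> empty
(200,-3): col outside [0, 200] -> not filled
(42,29): row=0b101010, col=0b11101, row AND col = 0b1000 = 8; 8 != 29 -> empty
(21,11): row=0b10101, col=0b1011, row AND col = 0b1 = 1; 1 != 11 -> empty
(7,2): row=0b111, col=0b10, row AND col = 0b10 = 2; 2 == 2 -> filled
(190,27): row=0b10111110, col=0b11011, row AND col = 0b11010 = 26; 26 != 27 -> empty
(21,1): row=0b10101, col=0b1, row AND col = 0b1 = 1; 1 == 1 -> filled
(53,9): row=0b110101, col=0b1001, row AND col = 0b1 = 1; 1 != 9 -> empty
(4,2): row=0b100, col=0b10, row AND col = 0b0 = 0; 0 != 2 -> empty

Answer: no no no no yes no yes no no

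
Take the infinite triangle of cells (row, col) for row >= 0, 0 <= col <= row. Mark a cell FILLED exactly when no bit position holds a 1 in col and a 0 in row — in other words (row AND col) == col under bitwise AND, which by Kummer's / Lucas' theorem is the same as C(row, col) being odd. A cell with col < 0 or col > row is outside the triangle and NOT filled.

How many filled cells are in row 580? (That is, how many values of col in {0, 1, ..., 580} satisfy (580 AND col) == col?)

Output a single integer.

580 in binary = 1001000100
popcount(580) = number of 1-bits in 1001000100 = 3
A col c satisfies (580 AND c) == c iff every set bit of c is also set in 580; each of the 3 set bits of 580 can independently be on or off in c.
count = 2^3 = 8

Answer: 8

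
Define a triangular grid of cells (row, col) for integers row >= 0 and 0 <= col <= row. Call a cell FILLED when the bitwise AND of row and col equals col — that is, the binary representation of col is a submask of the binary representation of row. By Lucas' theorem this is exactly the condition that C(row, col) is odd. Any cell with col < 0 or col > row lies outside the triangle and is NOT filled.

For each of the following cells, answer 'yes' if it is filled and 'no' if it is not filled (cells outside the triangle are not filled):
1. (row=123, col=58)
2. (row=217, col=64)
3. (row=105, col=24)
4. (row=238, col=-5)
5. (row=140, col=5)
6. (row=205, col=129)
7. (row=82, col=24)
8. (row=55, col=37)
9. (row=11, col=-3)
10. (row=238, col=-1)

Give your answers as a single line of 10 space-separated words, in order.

Answer: yes yes no no no yes no yes no no

Derivation:
(123,58): row=0b1111011, col=0b111010, row AND col = 0b111010 = 58; 58 == 58 -> filled
(217,64): row=0b11011001, col=0b1000000, row AND col = 0b1000000 = 64; 64 == 64 -> filled
(105,24): row=0b1101001, col=0b11000, row AND col = 0b1000 = 8; 8 != 24 -> empty
(238,-5): col outside [0, 238] -> not filled
(140,5): row=0b10001100, col=0b101, row AND col = 0b100 = 4; 4 != 5 -> empty
(205,129): row=0b11001101, col=0b10000001, row AND col = 0b10000001 = 129; 129 == 129 -> filled
(82,24): row=0b1010010, col=0b11000, row AND col = 0b10000 = 16; 16 != 24 -> empty
(55,37): row=0b110111, col=0b100101, row AND col = 0b100101 = 37; 37 == 37 -> filled
(11,-3): col outside [0, 11] -> not filled
(238,-1): col outside [0, 238] -> not filled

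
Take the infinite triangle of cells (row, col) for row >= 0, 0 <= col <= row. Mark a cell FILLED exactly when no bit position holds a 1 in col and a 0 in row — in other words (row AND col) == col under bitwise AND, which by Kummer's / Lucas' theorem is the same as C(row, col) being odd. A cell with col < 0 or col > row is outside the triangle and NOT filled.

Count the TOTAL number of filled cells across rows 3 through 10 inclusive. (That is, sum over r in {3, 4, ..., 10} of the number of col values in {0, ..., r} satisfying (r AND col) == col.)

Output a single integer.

Answer: 32

Derivation:
r3=11 pc2: +4 =4
r4=100 pc1: +2 =6
r5=101 pc2: +4 =10
r6=110 pc2: +4 =14
r7=111 pc3: +8 =22
r8=1000 pc1: +2 =24
r9=1001 pc2: +4 =28
r10=1010 pc2: +4 =32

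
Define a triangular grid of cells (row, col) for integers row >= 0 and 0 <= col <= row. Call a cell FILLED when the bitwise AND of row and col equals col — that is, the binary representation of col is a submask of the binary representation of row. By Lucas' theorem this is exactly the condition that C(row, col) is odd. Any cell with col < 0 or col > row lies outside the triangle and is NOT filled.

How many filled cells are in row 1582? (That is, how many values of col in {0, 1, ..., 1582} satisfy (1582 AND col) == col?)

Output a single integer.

1582 in binary = 11000101110
popcount(1582) = number of 1-bits in 11000101110 = 6
A col c satisfies (1582 AND c) == c iff every set bit of c is also set in 1582; each of the 6 set bits of 1582 can independently be on or off in c.
count = 2^6 = 64

Answer: 64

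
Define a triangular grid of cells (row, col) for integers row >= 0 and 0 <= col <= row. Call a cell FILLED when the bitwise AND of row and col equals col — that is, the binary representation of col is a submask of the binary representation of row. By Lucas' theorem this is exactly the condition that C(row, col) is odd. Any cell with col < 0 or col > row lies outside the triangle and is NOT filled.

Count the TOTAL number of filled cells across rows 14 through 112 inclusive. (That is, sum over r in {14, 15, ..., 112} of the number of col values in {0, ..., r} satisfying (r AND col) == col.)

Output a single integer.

Answer: 1490

Derivation:
r14=1110 pc3: +8 =8
r15=1111 pc4: +16 =24
r16=10000 pc1: +2 =26
r17=10001 pc2: +4 =30
r18=10010 pc2: +4 =34
r19=10011 pc3: +8 =42
r20=10100 pc2: +4 =46
r21=10101 pc3: +8 =54
r22=10110 pc3: +8 =62
r23=10111 pc4: +16 =78
r24=11000 pc2: +4 =82
r25=11001 pc3: +8 =90
r26=11010 pc3: +8 =98
r27=11011 pc4: +16 =114
r28=11100 pc3: +8 =122
r29=11101 pc4: +16 =138
r30=11110 pc4: +16 =154
r31=11111 pc5: +32 =186
r32=100000 pc1: +2 =188
r33=100001 pc2: +4 =192
r34=100010 pc2: +4 =196
r35=100011 pc3: +8 =204
r36=100100 pc2: +4 =208
r37=100101 pc3: +8 =216
r38=100110 pc3: +8 =224
r39=100111 pc4: +16 =240
r40=101000 pc2: +4 =244
r41=101001 pc3: +8 =252
r42=101010 pc3: +8 =260
r43=101011 pc4: +16 =276
r44=101100 pc3: +8 =284
r45=101101 pc4: +16 =300
r46=101110 pc4: +16 =316
r47=101111 pc5: +32 =348
r48=110000 pc2: +4 =352
r49=110001 pc3: +8 =360
r50=110010 pc3: +8 =368
r51=110011 pc4: +16 =384
r52=110100 pc3: +8 =392
r53=110101 pc4: +16 =408
r54=110110 pc4: +16 =424
r55=110111 pc5: +32 =456
r56=111000 pc3: +8 =464
r57=111001 pc4: +16 =480
r58=111010 pc4: +16 =496
r59=111011 pc5: +32 =528
r60=111100 pc4: +16 =544
r61=111101 pc5: +32 =576
r62=111110 pc5: +32 =608
r63=111111 pc6: +64 =672
r64=1000000 pc1: +2 =674
r65=1000001 pc2: +4 =678
r66=1000010 pc2: +4 =682
r67=1000011 pc3: +8 =690
r68=1000100 pc2: +4 =694
r69=1000101 pc3: +8 =702
r70=1000110 pc3: +8 =710
r71=1000111 pc4: +16 =726
r72=1001000 pc2: +4 =730
r73=1001001 pc3: +8 =738
r74=1001010 pc3: +8 =746
r75=1001011 pc4: +16 =762
r76=1001100 pc3: +8 =770
r77=1001101 pc4: +16 =786
r78=1001110 pc4: +16 =802
r79=1001111 pc5: +32 =834
r80=1010000 pc2: +4 =838
r81=1010001 pc3: +8 =846
r82=1010010 pc3: +8 =854
r83=1010011 pc4: +16 =870
r84=1010100 pc3: +8 =878
r85=1010101 pc4: +16 =894
r86=1010110 pc4: +16 =910
r87=1010111 pc5: +32 =942
r88=1011000 pc3: +8 =950
r89=1011001 pc4: +16 =966
r90=1011010 pc4: +16 =982
r91=1011011 pc5: +32 =1014
r92=1011100 pc4: +16 =1030
r93=1011101 pc5: +32 =1062
r94=1011110 pc5: +32 =1094
r95=1011111 pc6: +64 =1158
r96=1100000 pc2: +4 =1162
r97=1100001 pc3: +8 =1170
r98=1100010 pc3: +8 =1178
r99=1100011 pc4: +16 =1194
r100=1100100 pc3: +8 =1202
r101=1100101 pc4: +16 =1218
r102=1100110 pc4: +16 =1234
r103=1100111 pc5: +32 =1266
r104=1101000 pc3: +8 =1274
r105=1101001 pc4: +16 =1290
r106=1101010 pc4: +16 =1306
r107=1101011 pc5: +32 =1338
r108=1101100 pc4: +16 =1354
r109=1101101 pc5: +32 =1386
r110=1101110 pc5: +32 =1418
r111=1101111 pc6: +64 =1482
r112=1110000 pc3: +8 =1490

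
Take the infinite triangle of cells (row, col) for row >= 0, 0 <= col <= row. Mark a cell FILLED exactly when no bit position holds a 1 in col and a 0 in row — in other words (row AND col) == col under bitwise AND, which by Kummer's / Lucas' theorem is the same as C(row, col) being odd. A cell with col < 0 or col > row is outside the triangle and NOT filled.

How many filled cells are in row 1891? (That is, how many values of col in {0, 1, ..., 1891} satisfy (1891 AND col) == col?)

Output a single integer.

Answer: 128

Derivation:
1891 in binary = 11101100011
popcount(1891) = number of 1-bits in 11101100011 = 7
A col c satisfies (1891 AND c) == c iff every set bit of c is also set in 1891; each of the 7 set bits of 1891 can independently be on or off in c.
count = 2^7 = 128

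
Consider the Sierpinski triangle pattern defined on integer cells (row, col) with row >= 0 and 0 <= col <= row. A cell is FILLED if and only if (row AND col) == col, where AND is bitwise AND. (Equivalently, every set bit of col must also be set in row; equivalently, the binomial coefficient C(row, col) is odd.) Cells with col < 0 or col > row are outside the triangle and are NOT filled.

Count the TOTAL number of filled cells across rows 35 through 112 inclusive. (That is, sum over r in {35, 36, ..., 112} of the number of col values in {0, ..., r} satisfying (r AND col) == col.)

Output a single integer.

Answer: 1294

Derivation:
r35=100011 pc3: +8 =8
r36=100100 pc2: +4 =12
r37=100101 pc3: +8 =20
r38=100110 pc3: +8 =28
r39=100111 pc4: +16 =44
r40=101000 pc2: +4 =48
r41=101001 pc3: +8 =56
r42=101010 pc3: +8 =64
r43=101011 pc4: +16 =80
r44=101100 pc3: +8 =88
r45=101101 pc4: +16 =104
r46=101110 pc4: +16 =120
r47=101111 pc5: +32 =152
r48=110000 pc2: +4 =156
r49=110001 pc3: +8 =164
r50=110010 pc3: +8 =172
r51=110011 pc4: +16 =188
r52=110100 pc3: +8 =196
r53=110101 pc4: +16 =212
r54=110110 pc4: +16 =228
r55=110111 pc5: +32 =260
r56=111000 pc3: +8 =268
r57=111001 pc4: +16 =284
r58=111010 pc4: +16 =300
r59=111011 pc5: +32 =332
r60=111100 pc4: +16 =348
r61=111101 pc5: +32 =380
r62=111110 pc5: +32 =412
r63=111111 pc6: +64 =476
r64=1000000 pc1: +2 =478
r65=1000001 pc2: +4 =482
r66=1000010 pc2: +4 =486
r67=1000011 pc3: +8 =494
r68=1000100 pc2: +4 =498
r69=1000101 pc3: +8 =506
r70=1000110 pc3: +8 =514
r71=1000111 pc4: +16 =530
r72=1001000 pc2: +4 =534
r73=1001001 pc3: +8 =542
r74=1001010 pc3: +8 =550
r75=1001011 pc4: +16 =566
r76=1001100 pc3: +8 =574
r77=1001101 pc4: +16 =590
r78=1001110 pc4: +16 =606
r79=1001111 pc5: +32 =638
r80=1010000 pc2: +4 =642
r81=1010001 pc3: +8 =650
r82=1010010 pc3: +8 =658
r83=1010011 pc4: +16 =674
r84=1010100 pc3: +8 =682
r85=1010101 pc4: +16 =698
r86=1010110 pc4: +16 =714
r87=1010111 pc5: +32 =746
r88=1011000 pc3: +8 =754
r89=1011001 pc4: +16 =770
r90=1011010 pc4: +16 =786
r91=1011011 pc5: +32 =818
r92=1011100 pc4: +16 =834
r93=1011101 pc5: +32 =866
r94=1011110 pc5: +32 =898
r95=1011111 pc6: +64 =962
r96=1100000 pc2: +4 =966
r97=1100001 pc3: +8 =974
r98=1100010 pc3: +8 =982
r99=1100011 pc4: +16 =998
r100=1100100 pc3: +8 =1006
r101=1100101 pc4: +16 =1022
r102=1100110 pc4: +16 =1038
r103=1100111 pc5: +32 =1070
r104=1101000 pc3: +8 =1078
r105=1101001 pc4: +16 =1094
r106=1101010 pc4: +16 =1110
r107=1101011 pc5: +32 =1142
r108=1101100 pc4: +16 =1158
r109=1101101 pc5: +32 =1190
r110=1101110 pc5: +32 =1222
r111=1101111 pc6: +64 =1286
r112=1110000 pc3: +8 =1294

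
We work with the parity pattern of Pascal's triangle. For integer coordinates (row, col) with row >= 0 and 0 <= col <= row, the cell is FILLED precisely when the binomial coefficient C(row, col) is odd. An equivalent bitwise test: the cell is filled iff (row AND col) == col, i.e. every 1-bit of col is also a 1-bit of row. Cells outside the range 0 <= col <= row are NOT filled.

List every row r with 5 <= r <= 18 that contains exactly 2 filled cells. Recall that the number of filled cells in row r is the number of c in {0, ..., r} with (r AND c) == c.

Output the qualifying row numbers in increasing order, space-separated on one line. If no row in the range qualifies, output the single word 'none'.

Answer: 8 16

Derivation:
Row r has 2^popcount(r) filled cells, so we need popcount(r) = log2(2) = 1.
Scan r = 5..18 and keep those with exactly 1 one-bits:
r=5=101 popcount=2 -> skip
r=6=110 popcount=2 -> skip
r=7=111 popcount=3 -> skip
r=8=1000 popcount=1 -> KEEP
r=9=1001 popcount=2 -> skip
r=10=1010 popcount=2 -> skip
r=11=1011 popcount=3 -> skip
r=12=1100 popcount=2 -> skip
r=13=1101 popcount=3 -> skip
r=14=1110 popcount=3 -> skip
r=15=1111 popcount=4 -> skip
r=16=10000 popcount=1 -> KEEP
r=17=10001 popcount=2 -> skip
r=18=10010 popcount=2 -> skip
Kept rows: 8 16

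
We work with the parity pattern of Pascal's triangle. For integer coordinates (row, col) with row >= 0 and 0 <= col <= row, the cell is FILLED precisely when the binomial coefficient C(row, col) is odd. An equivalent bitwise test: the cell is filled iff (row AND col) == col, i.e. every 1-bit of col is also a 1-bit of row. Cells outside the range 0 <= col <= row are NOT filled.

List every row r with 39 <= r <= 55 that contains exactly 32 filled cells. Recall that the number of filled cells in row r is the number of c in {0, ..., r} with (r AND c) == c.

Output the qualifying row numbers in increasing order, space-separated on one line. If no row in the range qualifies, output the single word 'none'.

Answer: 47 55

Derivation:
Row r has 2^popcount(r) filled cells, so we need popcount(r) = log2(32) = 5.
Scan r = 39..55 and keep those with exactly 5 one-bits:
r=39=100111 popcount=4 -> skip
r=40=101000 popcount=2 -> skip
r=41=101001 popcount=3 -> skip
r=42=101010 popcount=3 -> skip
r=43=101011 popcount=4 -> skip
r=44=101100 popcount=3 -> skip
r=45=101101 popcount=4 -> skip
r=46=101110 popcount=4 -> skip
r=47=101111 popcount=5 -> KEEP
r=48=110000 popcount=2 -> skip
r=49=110001 popcount=3 -> skip
r=50=110010 popcount=3 -> skip
r=51=110011 popcount=4 -> skip
r=52=110100 popcount=3 -> skip
r=53=110101 popcount=4 -> skip
r=54=110110 popcount=4 -> skip
r=55=110111 popcount=5 -> KEEP
Kept rows: 47 55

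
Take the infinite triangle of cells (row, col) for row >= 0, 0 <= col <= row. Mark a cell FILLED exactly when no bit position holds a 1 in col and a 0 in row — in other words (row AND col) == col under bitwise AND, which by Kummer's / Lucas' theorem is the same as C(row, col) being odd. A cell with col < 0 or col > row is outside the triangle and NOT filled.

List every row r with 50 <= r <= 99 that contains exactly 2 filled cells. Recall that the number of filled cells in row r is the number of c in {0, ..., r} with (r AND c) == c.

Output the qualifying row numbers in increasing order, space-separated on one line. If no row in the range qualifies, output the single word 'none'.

Answer: 64

Derivation:
Row r has 2^popcount(r) filled cells, so we need popcount(r) = log2(2) = 1.
Scan r = 50..99 and keep those with exactly 1 one-bits:
r=50=110010 popcount=3 -> skip
r=51=110011 popcount=4 -> skip
r=52=110100 popcount=3 -> skip
r=53=110101 popcount=4 -> skip
r=54=110110 popcount=4 -> skip
r=55=110111 popcount=5 -> skip
r=56=111000 popcount=3 -> skip
r=57=111001 popcount=4 -> skip
r=58=111010 popcount=4 -> skip
r=59=111011 popcount=5 -> skip
r=60=111100 popcount=4 -> skip
r=61=111101 popcount=5 -> skip
r=62=111110 popcount=5 -> skip
r=63=111111 popcount=6 -> skip
r=64=1000000 popcount=1 -> KEEP
r=65=1000001 popcount=2 -> skip
r=66=1000010 popcount=2 -> skip
r=67=1000011 popcount=3 -> skip
r=68=1000100 popcount=2 -> skip
r=69=1000101 popcount=3 -> skip
r=70=1000110 popcount=3 -> skip
r=71=1000111 popcount=4 -> skip
r=72=1001000 popcount=2 -> skip
r=73=1001001 popcount=3 -> skip
r=74=1001010 popcount=3 -> skip
r=75=1001011 popcount=4 -> skip
r=76=1001100 popcount=3 -> skip
r=77=1001101 popcount=4 -> skip
r=78=1001110 popcount=4 -> skip
r=79=1001111 popcount=5 -> skip
r=80=1010000 popcount=2 -> skip
r=81=1010001 popcount=3 -> skip
r=82=1010010 popcount=3 -> skip
r=83=1010011 popcount=4 -> skip
r=84=1010100 popcount=3 -> skip
r=85=1010101 popcount=4 -> skip
r=86=1010110 popcount=4 -> skip
r=87=1010111 popcount=5 -> skip
r=88=1011000 popcount=3 -> skip
r=89=1011001 popcount=4 -> skip
r=90=1011010 popcount=4 -> skip
r=91=1011011 popcount=5 -> skip
r=92=1011100 popcount=4 -> skip
r=93=1011101 popcount=5 -> skip
r=94=1011110 popcount=5 -> skip
r=95=1011111 popcount=6 -> skip
r=96=1100000 popcount=2 -> skip
r=97=1100001 popcount=3 -> skip
r=98=1100010 popcount=3 -> skip
r=99=1100011 popcount=4 -> skip
Kept rows: 64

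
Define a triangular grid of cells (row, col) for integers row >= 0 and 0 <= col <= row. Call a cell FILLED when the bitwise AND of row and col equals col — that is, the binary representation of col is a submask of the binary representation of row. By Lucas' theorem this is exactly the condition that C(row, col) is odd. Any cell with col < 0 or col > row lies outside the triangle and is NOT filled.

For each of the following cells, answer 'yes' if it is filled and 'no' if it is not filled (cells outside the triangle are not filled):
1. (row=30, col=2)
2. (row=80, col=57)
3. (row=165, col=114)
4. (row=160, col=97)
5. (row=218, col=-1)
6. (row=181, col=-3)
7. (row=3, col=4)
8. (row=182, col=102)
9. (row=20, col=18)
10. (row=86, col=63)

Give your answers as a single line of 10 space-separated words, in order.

Answer: yes no no no no no no no no no

Derivation:
(30,2): row=0b11110, col=0b10, row AND col = 0b10 = 2; 2 == 2 -> filled
(80,57): row=0b1010000, col=0b111001, row AND col = 0b10000 = 16; 16 != 57 -> empty
(165,114): row=0b10100101, col=0b1110010, row AND col = 0b100000 = 32; 32 != 114 -> empty
(160,97): row=0b10100000, col=0b1100001, row AND col = 0b100000 = 32; 32 != 97 -> empty
(218,-1): col outside [0, 218] -> not filled
(181,-3): col outside [0, 181] -> not filled
(3,4): col outside [0, 3] -> not filled
(182,102): row=0b10110110, col=0b1100110, row AND col = 0b100110 = 38; 38 != 102 -> empty
(20,18): row=0b10100, col=0b10010, row AND col = 0b10000 = 16; 16 != 18 -> empty
(86,63): row=0b1010110, col=0b111111, row AND col = 0b10110 = 22; 22 != 63 -> empty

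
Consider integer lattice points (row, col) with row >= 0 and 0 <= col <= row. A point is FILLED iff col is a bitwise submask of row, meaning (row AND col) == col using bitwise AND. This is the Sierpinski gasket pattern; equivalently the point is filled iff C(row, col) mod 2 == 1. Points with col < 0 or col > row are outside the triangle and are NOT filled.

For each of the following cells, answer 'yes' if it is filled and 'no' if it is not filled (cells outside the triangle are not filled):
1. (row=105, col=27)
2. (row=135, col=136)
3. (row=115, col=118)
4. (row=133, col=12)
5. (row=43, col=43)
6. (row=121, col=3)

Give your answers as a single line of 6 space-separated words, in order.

Answer: no no no no yes no

Derivation:
(105,27): row=0b1101001, col=0b11011, row AND col = 0b1001 = 9; 9 != 27 -> empty
(135,136): col outside [0, 135] -> not filled
(115,118): col outside [0, 115] -> not filled
(133,12): row=0b10000101, col=0b1100, row AND col = 0b100 = 4; 4 != 12 -> empty
(43,43): row=0b101011, col=0b101011, row AND col = 0b101011 = 43; 43 == 43 -> filled
(121,3): row=0b1111001, col=0b11, row AND col = 0b1 = 1; 1 != 3 -> empty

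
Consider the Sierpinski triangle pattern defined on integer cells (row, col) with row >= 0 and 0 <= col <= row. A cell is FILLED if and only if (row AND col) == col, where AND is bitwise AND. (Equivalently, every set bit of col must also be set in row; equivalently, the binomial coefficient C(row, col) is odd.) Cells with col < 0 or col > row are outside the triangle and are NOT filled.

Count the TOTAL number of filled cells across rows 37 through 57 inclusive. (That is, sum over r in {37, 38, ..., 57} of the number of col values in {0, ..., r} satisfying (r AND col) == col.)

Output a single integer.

Answer: 272

Derivation:
r37=100101 pc3: +8 =8
r38=100110 pc3: +8 =16
r39=100111 pc4: +16 =32
r40=101000 pc2: +4 =36
r41=101001 pc3: +8 =44
r42=101010 pc3: +8 =52
r43=101011 pc4: +16 =68
r44=101100 pc3: +8 =76
r45=101101 pc4: +16 =92
r46=101110 pc4: +16 =108
r47=101111 pc5: +32 =140
r48=110000 pc2: +4 =144
r49=110001 pc3: +8 =152
r50=110010 pc3: +8 =160
r51=110011 pc4: +16 =176
r52=110100 pc3: +8 =184
r53=110101 pc4: +16 =200
r54=110110 pc4: +16 =216
r55=110111 pc5: +32 =248
r56=111000 pc3: +8 =256
r57=111001 pc4: +16 =272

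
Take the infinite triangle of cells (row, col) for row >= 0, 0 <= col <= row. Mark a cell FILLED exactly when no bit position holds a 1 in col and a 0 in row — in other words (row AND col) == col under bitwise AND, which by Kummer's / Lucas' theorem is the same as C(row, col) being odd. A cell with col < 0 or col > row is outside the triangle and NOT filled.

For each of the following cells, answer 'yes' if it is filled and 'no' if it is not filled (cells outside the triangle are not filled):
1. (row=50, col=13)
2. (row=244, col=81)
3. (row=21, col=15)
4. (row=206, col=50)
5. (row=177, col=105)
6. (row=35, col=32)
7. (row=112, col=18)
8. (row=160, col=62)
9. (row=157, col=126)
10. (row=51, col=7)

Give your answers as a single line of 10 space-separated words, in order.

(50,13): row=0b110010, col=0b1101, row AND col = 0b0 = 0; 0 != 13 -> empty
(244,81): row=0b11110100, col=0b1010001, row AND col = 0b1010000 = 80; 80 != 81 -> empty
(21,15): row=0b10101, col=0b1111, row AND col = 0b101 = 5; 5 != 15 -> empty
(206,50): row=0b11001110, col=0b110010, row AND col = 0b10 = 2; 2 != 50 -> empty
(177,105): row=0b10110001, col=0b1101001, row AND col = 0b100001 = 33; 33 != 105 -> empty
(35,32): row=0b100011, col=0b100000, row AND col = 0b100000 = 32; 32 == 32 -> filled
(112,18): row=0b1110000, col=0b10010, row AND col = 0b10000 = 16; 16 != 18 -> empty
(160,62): row=0b10100000, col=0b111110, row AND col = 0b100000 = 32; 32 != 62 -> empty
(157,126): row=0b10011101, col=0b1111110, row AND col = 0b11100 = 28; 28 != 126 -> empty
(51,7): row=0b110011, col=0b111, row AND col = 0b11 = 3; 3 != 7 -> empty

Answer: no no no no no yes no no no no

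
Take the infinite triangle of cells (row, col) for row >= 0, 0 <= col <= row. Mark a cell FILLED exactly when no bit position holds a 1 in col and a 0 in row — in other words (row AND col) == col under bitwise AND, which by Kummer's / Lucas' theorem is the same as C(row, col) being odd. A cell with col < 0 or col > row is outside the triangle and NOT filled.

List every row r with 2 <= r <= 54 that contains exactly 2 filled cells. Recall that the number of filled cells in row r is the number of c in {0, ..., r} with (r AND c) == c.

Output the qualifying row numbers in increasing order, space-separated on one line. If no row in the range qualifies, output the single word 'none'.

Row r has 2^popcount(r) filled cells, so we need popcount(r) = log2(2) = 1.
Scan r = 2..54 and keep those with exactly 1 one-bits:
r=2=10 popcount=1 -> KEEP
r=3=11 popcount=2 -> skip
r=4=100 popcount=1 -> KEEP
r=5=101 popcount=2 -> skip
r=6=110 popcount=2 -> skip
r=7=111 popcount=3 -> skip
r=8=1000 popcount=1 -> KEEP
r=9=1001 popcount=2 -> skip
r=10=1010 popcount=2 -> skip
r=11=1011 popcount=3 -> skip
r=12=1100 popcount=2 -> skip
r=13=1101 popcount=3 -> skip
r=14=1110 popcount=3 -> skip
r=15=1111 popcount=4 -> skip
r=16=10000 popcount=1 -> KEEP
r=17=10001 popcount=2 -> skip
r=18=10010 popcount=2 -> skip
r=19=10011 popcount=3 -> skip
r=20=10100 popcount=2 -> skip
r=21=10101 popcount=3 -> skip
r=22=10110 popcount=3 -> skip
r=23=10111 popcount=4 -> skip
r=24=11000 popcount=2 -> skip
r=25=11001 popcount=3 -> skip
r=26=11010 popcount=3 -> skip
r=27=11011 popcount=4 -> skip
r=28=11100 popcount=3 -> skip
r=29=11101 popcount=4 -> skip
r=30=11110 popcount=4 -> skip
r=31=11111 popcount=5 -> skip
r=32=100000 popcount=1 -> KEEP
r=33=100001 popcount=2 -> skip
r=34=100010 popcount=2 -> skip
r=35=100011 popcount=3 -> skip
r=36=100100 popcount=2 -> skip
r=37=100101 popcount=3 -> skip
r=38=100110 popcount=3 -> skip
r=39=100111 popcount=4 -> skip
r=40=101000 popcount=2 -> skip
r=41=101001 popcount=3 -> skip
r=42=101010 popcount=3 -> skip
r=43=101011 popcount=4 -> skip
r=44=101100 popcount=3 -> skip
r=45=101101 popcount=4 -> skip
r=46=101110 popcount=4 -> skip
r=47=101111 popcount=5 -> skip
r=48=110000 popcount=2 -> skip
r=49=110001 popcount=3 -> skip
r=50=110010 popcount=3 -> skip
r=51=110011 popcount=4 -> skip
r=52=110100 popcount=3 -> skip
r=53=110101 popcount=4 -> skip
r=54=110110 popcount=4 -> skip
Kept rows: 2 4 8 16 32

Answer: 2 4 8 16 32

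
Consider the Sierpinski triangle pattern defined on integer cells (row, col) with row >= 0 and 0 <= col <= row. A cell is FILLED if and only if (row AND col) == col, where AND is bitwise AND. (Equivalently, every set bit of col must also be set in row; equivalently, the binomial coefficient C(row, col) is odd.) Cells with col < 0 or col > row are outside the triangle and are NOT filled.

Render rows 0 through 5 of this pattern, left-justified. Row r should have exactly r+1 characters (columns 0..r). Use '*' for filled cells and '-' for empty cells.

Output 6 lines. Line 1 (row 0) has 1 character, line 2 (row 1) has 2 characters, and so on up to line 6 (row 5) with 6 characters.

Answer: *
**
*-*
****
*---*
**--**

Derivation:
r0=0: *
r1=1: **
r2=10: *-*
r3=11: ****
r4=100: *---*
r5=101: **--**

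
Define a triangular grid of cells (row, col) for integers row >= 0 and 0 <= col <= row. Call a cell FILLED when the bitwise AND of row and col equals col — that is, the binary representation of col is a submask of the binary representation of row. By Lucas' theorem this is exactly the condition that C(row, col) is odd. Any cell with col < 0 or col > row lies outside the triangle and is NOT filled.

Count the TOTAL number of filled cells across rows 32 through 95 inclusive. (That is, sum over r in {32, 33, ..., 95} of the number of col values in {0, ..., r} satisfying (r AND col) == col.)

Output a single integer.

Answer: 972

Derivation:
r32=100000 pc1: +2 =2
r33=100001 pc2: +4 =6
r34=100010 pc2: +4 =10
r35=100011 pc3: +8 =18
r36=100100 pc2: +4 =22
r37=100101 pc3: +8 =30
r38=100110 pc3: +8 =38
r39=100111 pc4: +16 =54
r40=101000 pc2: +4 =58
r41=101001 pc3: +8 =66
r42=101010 pc3: +8 =74
r43=101011 pc4: +16 =90
r44=101100 pc3: +8 =98
r45=101101 pc4: +16 =114
r46=101110 pc4: +16 =130
r47=101111 pc5: +32 =162
r48=110000 pc2: +4 =166
r49=110001 pc3: +8 =174
r50=110010 pc3: +8 =182
r51=110011 pc4: +16 =198
r52=110100 pc3: +8 =206
r53=110101 pc4: +16 =222
r54=110110 pc4: +16 =238
r55=110111 pc5: +32 =270
r56=111000 pc3: +8 =278
r57=111001 pc4: +16 =294
r58=111010 pc4: +16 =310
r59=111011 pc5: +32 =342
r60=111100 pc4: +16 =358
r61=111101 pc5: +32 =390
r62=111110 pc5: +32 =422
r63=111111 pc6: +64 =486
r64=1000000 pc1: +2 =488
r65=1000001 pc2: +4 =492
r66=1000010 pc2: +4 =496
r67=1000011 pc3: +8 =504
r68=1000100 pc2: +4 =508
r69=1000101 pc3: +8 =516
r70=1000110 pc3: +8 =524
r71=1000111 pc4: +16 =540
r72=1001000 pc2: +4 =544
r73=1001001 pc3: +8 =552
r74=1001010 pc3: +8 =560
r75=1001011 pc4: +16 =576
r76=1001100 pc3: +8 =584
r77=1001101 pc4: +16 =600
r78=1001110 pc4: +16 =616
r79=1001111 pc5: +32 =648
r80=1010000 pc2: +4 =652
r81=1010001 pc3: +8 =660
r82=1010010 pc3: +8 =668
r83=1010011 pc4: +16 =684
r84=1010100 pc3: +8 =692
r85=1010101 pc4: +16 =708
r86=1010110 pc4: +16 =724
r87=1010111 pc5: +32 =756
r88=1011000 pc3: +8 =764
r89=1011001 pc4: +16 =780
r90=1011010 pc4: +16 =796
r91=1011011 pc5: +32 =828
r92=1011100 pc4: +16 =844
r93=1011101 pc5: +32 =876
r94=1011110 pc5: +32 =908
r95=1011111 pc6: +64 =972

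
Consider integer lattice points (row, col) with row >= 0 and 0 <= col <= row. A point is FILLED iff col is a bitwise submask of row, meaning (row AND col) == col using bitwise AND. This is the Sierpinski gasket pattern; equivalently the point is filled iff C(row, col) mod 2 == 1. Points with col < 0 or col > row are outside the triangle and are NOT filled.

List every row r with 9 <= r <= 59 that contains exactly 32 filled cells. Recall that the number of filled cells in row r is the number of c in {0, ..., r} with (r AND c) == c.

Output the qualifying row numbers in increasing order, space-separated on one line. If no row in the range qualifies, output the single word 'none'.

Row r has 2^popcount(r) filled cells, so we need popcount(r) = log2(32) = 5.
Scan r = 9..59 and keep those with exactly 5 one-bits:
r=9=1001 popcount=2 -> skip
r=10=1010 popcount=2 -> skip
r=11=1011 popcount=3 -> skip
r=12=1100 popcount=2 -> skip
r=13=1101 popcount=3 -> skip
r=14=1110 popcount=3 -> skip
r=15=1111 popcount=4 -> skip
r=16=10000 popcount=1 -> skip
r=17=10001 popcount=2 -> skip
r=18=10010 popcount=2 -> skip
r=19=10011 popcount=3 -> skip
r=20=10100 popcount=2 -> skip
r=21=10101 popcount=3 -> skip
r=22=10110 popcount=3 -> skip
r=23=10111 popcount=4 -> skip
r=24=11000 popcount=2 -> skip
r=25=11001 popcount=3 -> skip
r=26=11010 popcount=3 -> skip
r=27=11011 popcount=4 -> skip
r=28=11100 popcount=3 -> skip
r=29=11101 popcount=4 -> skip
r=30=11110 popcount=4 -> skip
r=31=11111 popcount=5 -> KEEP
r=32=100000 popcount=1 -> skip
r=33=100001 popcount=2 -> skip
r=34=100010 popcount=2 -> skip
r=35=100011 popcount=3 -> skip
r=36=100100 popcount=2 -> skip
r=37=100101 popcount=3 -> skip
r=38=100110 popcount=3 -> skip
r=39=100111 popcount=4 -> skip
r=40=101000 popcount=2 -> skip
r=41=101001 popcount=3 -> skip
r=42=101010 popcount=3 -> skip
r=43=101011 popcount=4 -> skip
r=44=101100 popcount=3 -> skip
r=45=101101 popcount=4 -> skip
r=46=101110 popcount=4 -> skip
r=47=101111 popcount=5 -> KEEP
r=48=110000 popcount=2 -> skip
r=49=110001 popcount=3 -> skip
r=50=110010 popcount=3 -> skip
r=51=110011 popcount=4 -> skip
r=52=110100 popcount=3 -> skip
r=53=110101 popcount=4 -> skip
r=54=110110 popcount=4 -> skip
r=55=110111 popcount=5 -> KEEP
r=56=111000 popcount=3 -> skip
r=57=111001 popcount=4 -> skip
r=58=111010 popcount=4 -> skip
r=59=111011 popcount=5 -> KEEP
Kept rows: 31 47 55 59

Answer: 31 47 55 59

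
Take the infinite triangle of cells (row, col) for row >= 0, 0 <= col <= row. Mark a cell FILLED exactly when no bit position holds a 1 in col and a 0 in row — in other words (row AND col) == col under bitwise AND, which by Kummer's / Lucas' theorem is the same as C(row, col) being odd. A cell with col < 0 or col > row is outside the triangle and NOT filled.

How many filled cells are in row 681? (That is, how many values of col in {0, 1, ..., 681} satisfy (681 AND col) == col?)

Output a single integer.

Answer: 32

Derivation:
681 in binary = 1010101001
popcount(681) = number of 1-bits in 1010101001 = 5
A col c satisfies (681 AND c) == c iff every set bit of c is also set in 681; each of the 5 set bits of 681 can independently be on or off in c.
count = 2^5 = 32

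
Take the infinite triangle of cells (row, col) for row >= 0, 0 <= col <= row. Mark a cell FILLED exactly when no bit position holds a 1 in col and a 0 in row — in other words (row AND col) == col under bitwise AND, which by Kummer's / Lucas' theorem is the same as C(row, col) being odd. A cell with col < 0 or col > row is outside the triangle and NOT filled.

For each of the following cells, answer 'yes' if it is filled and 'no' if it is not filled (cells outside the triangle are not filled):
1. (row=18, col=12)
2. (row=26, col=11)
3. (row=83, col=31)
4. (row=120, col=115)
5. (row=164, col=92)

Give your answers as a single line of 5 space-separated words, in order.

(18,12): row=0b10010, col=0b1100, row AND col = 0b0 = 0; 0 != 12 -> empty
(26,11): row=0b11010, col=0b1011, row AND col = 0b1010 = 10; 10 != 11 -> empty
(83,31): row=0b1010011, col=0b11111, row AND col = 0b10011 = 19; 19 != 31 -> empty
(120,115): row=0b1111000, col=0b1110011, row AND col = 0b1110000 = 112; 112 != 115 -> empty
(164,92): row=0b10100100, col=0b1011100, row AND col = 0b100 = 4; 4 != 92 -> empty

Answer: no no no no no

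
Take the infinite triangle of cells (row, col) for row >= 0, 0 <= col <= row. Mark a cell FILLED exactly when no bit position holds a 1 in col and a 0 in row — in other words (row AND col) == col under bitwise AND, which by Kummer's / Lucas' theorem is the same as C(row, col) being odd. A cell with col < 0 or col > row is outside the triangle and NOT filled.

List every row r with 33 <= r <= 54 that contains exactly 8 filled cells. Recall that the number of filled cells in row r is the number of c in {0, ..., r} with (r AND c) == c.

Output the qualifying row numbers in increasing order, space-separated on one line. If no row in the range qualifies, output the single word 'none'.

Row r has 2^popcount(r) filled cells, so we need popcount(r) = log2(8) = 3.
Scan r = 33..54 and keep those with exactly 3 one-bits:
r=33=100001 popcount=2 -> skip
r=34=100010 popcount=2 -> skip
r=35=100011 popcount=3 -> KEEP
r=36=100100 popcount=2 -> skip
r=37=100101 popcount=3 -> KEEP
r=38=100110 popcount=3 -> KEEP
r=39=100111 popcount=4 -> skip
r=40=101000 popcount=2 -> skip
r=41=101001 popcount=3 -> KEEP
r=42=101010 popcount=3 -> KEEP
r=43=101011 popcount=4 -> skip
r=44=101100 popcount=3 -> KEEP
r=45=101101 popcount=4 -> skip
r=46=101110 popcount=4 -> skip
r=47=101111 popcount=5 -> skip
r=48=110000 popcount=2 -> skip
r=49=110001 popcount=3 -> KEEP
r=50=110010 popcount=3 -> KEEP
r=51=110011 popcount=4 -> skip
r=52=110100 popcount=3 -> KEEP
r=53=110101 popcount=4 -> skip
r=54=110110 popcount=4 -> skip
Kept rows: 35 37 38 41 42 44 49 50 52

Answer: 35 37 38 41 42 44 49 50 52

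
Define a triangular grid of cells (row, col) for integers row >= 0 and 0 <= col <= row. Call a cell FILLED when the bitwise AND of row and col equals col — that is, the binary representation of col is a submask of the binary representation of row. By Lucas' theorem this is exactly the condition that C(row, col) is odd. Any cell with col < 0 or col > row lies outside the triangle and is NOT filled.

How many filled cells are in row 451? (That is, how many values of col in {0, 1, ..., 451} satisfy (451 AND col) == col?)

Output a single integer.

451 in binary = 111000011
popcount(451) = number of 1-bits in 111000011 = 5
A col c satisfies (451 AND c) == c iff every set bit of c is also set in 451; each of the 5 set bits of 451 can independently be on or off in c.
count = 2^5 = 32

Answer: 32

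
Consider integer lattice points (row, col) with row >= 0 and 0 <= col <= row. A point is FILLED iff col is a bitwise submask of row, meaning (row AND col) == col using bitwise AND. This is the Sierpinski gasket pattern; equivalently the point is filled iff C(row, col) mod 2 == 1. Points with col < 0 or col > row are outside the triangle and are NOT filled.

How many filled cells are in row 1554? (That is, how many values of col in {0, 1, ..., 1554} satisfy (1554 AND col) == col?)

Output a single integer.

Answer: 16

Derivation:
1554 in binary = 11000010010
popcount(1554) = number of 1-bits in 11000010010 = 4
A col c satisfies (1554 AND c) == c iff every set bit of c is also set in 1554; each of the 4 set bits of 1554 can independently be on or off in c.
count = 2^4 = 16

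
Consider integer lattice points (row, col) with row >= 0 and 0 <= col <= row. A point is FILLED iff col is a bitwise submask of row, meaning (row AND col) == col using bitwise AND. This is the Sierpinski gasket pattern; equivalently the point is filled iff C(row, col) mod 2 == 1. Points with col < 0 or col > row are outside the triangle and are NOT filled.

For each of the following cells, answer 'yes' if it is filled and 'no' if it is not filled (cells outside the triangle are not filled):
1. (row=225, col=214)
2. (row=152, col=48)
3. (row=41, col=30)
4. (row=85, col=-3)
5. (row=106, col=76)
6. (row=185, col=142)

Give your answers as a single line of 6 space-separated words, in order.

(225,214): row=0b11100001, col=0b11010110, row AND col = 0b11000000 = 192; 192 != 214 -> empty
(152,48): row=0b10011000, col=0b110000, row AND col = 0b10000 = 16; 16 != 48 -> empty
(41,30): row=0b101001, col=0b11110, row AND col = 0b1000 = 8; 8 != 30 -> empty
(85,-3): col outside [0, 85] -> not filled
(106,76): row=0b1101010, col=0b1001100, row AND col = 0b1001000 = 72; 72 != 76 -> empty
(185,142): row=0b10111001, col=0b10001110, row AND col = 0b10001000 = 136; 136 != 142 -> empty

Answer: no no no no no no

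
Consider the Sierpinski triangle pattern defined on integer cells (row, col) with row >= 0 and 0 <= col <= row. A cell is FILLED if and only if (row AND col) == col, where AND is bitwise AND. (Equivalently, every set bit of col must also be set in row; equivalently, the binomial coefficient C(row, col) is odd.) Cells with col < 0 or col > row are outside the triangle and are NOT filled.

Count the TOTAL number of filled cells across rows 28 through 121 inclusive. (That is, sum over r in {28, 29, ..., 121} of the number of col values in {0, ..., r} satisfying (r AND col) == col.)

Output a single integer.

r28=11100 pc3: +8 =8
r29=11101 pc4: +16 =24
r30=11110 pc4: +16 =40
r31=11111 pc5: +32 =72
r32=100000 pc1: +2 =74
r33=100001 pc2: +4 =78
r34=100010 pc2: +4 =82
r35=100011 pc3: +8 =90
r36=100100 pc2: +4 =94
r37=100101 pc3: +8 =102
r38=100110 pc3: +8 =110
r39=100111 pc4: +16 =126
r40=101000 pc2: +4 =130
r41=101001 pc3: +8 =138
r42=101010 pc3: +8 =146
r43=101011 pc4: +16 =162
r44=101100 pc3: +8 =170
r45=101101 pc4: +16 =186
r46=101110 pc4: +16 =202
r47=101111 pc5: +32 =234
r48=110000 pc2: +4 =238
r49=110001 pc3: +8 =246
r50=110010 pc3: +8 =254
r51=110011 pc4: +16 =270
r52=110100 pc3: +8 =278
r53=110101 pc4: +16 =294
r54=110110 pc4: +16 =310
r55=110111 pc5: +32 =342
r56=111000 pc3: +8 =350
r57=111001 pc4: +16 =366
r58=111010 pc4: +16 =382
r59=111011 pc5: +32 =414
r60=111100 pc4: +16 =430
r61=111101 pc5: +32 =462
r62=111110 pc5: +32 =494
r63=111111 pc6: +64 =558
r64=1000000 pc1: +2 =560
r65=1000001 pc2: +4 =564
r66=1000010 pc2: +4 =568
r67=1000011 pc3: +8 =576
r68=1000100 pc2: +4 =580
r69=1000101 pc3: +8 =588
r70=1000110 pc3: +8 =596
r71=1000111 pc4: +16 =612
r72=1001000 pc2: +4 =616
r73=1001001 pc3: +8 =624
r74=1001010 pc3: +8 =632
r75=1001011 pc4: +16 =648
r76=1001100 pc3: +8 =656
r77=1001101 pc4: +16 =672
r78=1001110 pc4: +16 =688
r79=1001111 pc5: +32 =720
r80=1010000 pc2: +4 =724
r81=1010001 pc3: +8 =732
r82=1010010 pc3: +8 =740
r83=1010011 pc4: +16 =756
r84=1010100 pc3: +8 =764
r85=1010101 pc4: +16 =780
r86=1010110 pc4: +16 =796
r87=1010111 pc5: +32 =828
r88=1011000 pc3: +8 =836
r89=1011001 pc4: +16 =852
r90=1011010 pc4: +16 =868
r91=1011011 pc5: +32 =900
r92=1011100 pc4: +16 =916
r93=1011101 pc5: +32 =948
r94=1011110 pc5: +32 =980
r95=1011111 pc6: +64 =1044
r96=1100000 pc2: +4 =1048
r97=1100001 pc3: +8 =1056
r98=1100010 pc3: +8 =1064
r99=1100011 pc4: +16 =1080
r100=1100100 pc3: +8 =1088
r101=1100101 pc4: +16 =1104
r102=1100110 pc4: +16 =1120
r103=1100111 pc5: +32 =1152
r104=1101000 pc3: +8 =1160
r105=1101001 pc4: +16 =1176
r106=1101010 pc4: +16 =1192
r107=1101011 pc5: +32 =1224
r108=1101100 pc4: +16 =1240
r109=1101101 pc5: +32 =1272
r110=1101110 pc5: +32 =1304
r111=1101111 pc6: +64 =1368
r112=1110000 pc3: +8 =1376
r113=1110001 pc4: +16 =1392
r114=1110010 pc4: +16 =1408
r115=1110011 pc5: +32 =1440
r116=1110100 pc4: +16 =1456
r117=1110101 pc5: +32 =1488
r118=1110110 pc5: +32 =1520
r119=1110111 pc6: +64 =1584
r120=1111000 pc4: +16 =1600
r121=1111001 pc5: +32 =1632

Answer: 1632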